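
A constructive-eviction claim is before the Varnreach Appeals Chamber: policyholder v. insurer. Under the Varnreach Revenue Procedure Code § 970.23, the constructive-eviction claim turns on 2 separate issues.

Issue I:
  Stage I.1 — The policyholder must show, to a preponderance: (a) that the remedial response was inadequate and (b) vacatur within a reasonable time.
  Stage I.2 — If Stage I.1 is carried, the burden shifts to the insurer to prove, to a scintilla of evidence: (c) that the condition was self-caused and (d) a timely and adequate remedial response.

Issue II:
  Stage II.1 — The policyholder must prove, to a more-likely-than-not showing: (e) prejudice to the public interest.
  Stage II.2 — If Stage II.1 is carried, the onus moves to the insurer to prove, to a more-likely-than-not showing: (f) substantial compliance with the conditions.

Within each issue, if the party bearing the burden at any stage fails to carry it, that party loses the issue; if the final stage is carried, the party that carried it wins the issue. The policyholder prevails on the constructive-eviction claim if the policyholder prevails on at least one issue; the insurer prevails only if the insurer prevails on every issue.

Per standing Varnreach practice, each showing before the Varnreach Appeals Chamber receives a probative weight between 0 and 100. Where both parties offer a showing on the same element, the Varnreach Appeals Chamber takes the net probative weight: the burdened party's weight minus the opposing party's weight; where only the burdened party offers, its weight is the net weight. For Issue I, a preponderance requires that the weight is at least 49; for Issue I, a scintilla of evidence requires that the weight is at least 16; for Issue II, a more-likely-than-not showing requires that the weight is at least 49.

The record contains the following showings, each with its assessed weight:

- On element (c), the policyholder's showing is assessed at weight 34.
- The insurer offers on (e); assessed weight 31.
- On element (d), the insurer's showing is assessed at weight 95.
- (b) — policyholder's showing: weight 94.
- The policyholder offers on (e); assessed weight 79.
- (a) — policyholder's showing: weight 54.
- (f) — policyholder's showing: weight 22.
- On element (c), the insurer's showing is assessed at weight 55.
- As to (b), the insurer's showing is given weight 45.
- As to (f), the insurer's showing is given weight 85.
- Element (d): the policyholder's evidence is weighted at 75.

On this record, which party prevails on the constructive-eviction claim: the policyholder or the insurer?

insurer

— Issue I —
At Stage I.1 the policyholder must meet a preponderance (weight is at least 49): on (a) the weight is 54, ≥ 49, so (a) meets the standard; on (b) the weight is 94 less the opposing 45 gives net 49, which does reach 49, so (b) meets the standard.
  All elements met. The burden passes to the insurer.
At Stage I.2 the insurer must meet a scintilla of evidence (weight is at least 16): on (c) the weight is 55 less the opposing 34 gives net 21, ≥ 16, so (c) meets the standard; on (d) the weight is 95 less the opposing 75 gives net 20, ≥ 16, so (d) meets the standard.
  Stage I.2 carried; the final stage is satisfied.
All stages carried — the insurer prevails on this issue.
— Issue II —
Stage II.1 — burden on policyholder; standard: a more-likely-than-not showing (weight is at least 49).
    (e): 79 − 31 = 48 < 49 [not met]
  Not every element is met, so the policyholder fails to carry Stage II.1.
So the insurer prevails on this issue.
Per-issue: Issue I → insurer; Issue II → insurer. The policyholder must prevail on at least one issue; overall, the insurer prevails.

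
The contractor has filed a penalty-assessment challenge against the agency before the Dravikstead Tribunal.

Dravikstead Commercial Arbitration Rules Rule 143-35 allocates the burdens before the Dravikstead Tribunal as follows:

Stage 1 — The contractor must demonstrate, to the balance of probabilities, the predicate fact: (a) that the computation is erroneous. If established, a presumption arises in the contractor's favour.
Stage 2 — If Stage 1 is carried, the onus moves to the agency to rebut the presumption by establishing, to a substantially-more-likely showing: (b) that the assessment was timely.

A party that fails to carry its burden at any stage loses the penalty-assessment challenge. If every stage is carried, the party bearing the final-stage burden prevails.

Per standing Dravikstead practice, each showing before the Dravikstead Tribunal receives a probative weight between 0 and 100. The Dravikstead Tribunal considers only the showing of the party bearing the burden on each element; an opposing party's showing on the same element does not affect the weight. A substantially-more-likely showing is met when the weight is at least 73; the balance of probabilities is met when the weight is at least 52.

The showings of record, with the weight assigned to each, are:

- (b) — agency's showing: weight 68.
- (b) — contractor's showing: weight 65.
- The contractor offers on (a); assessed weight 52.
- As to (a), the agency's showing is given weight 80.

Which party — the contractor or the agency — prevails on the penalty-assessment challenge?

contractor

Stage 1 — burden on contractor; standard: the balance of probabilities (weight is at least 52).
    (a): 52 (agency's 80 disregarded) ≥ 52 [met]
  The contractor carries Stage 1; the agency now bears the burden.
Stage 2 — burden on agency; standard: a substantially-more-likely showing (weight is at least 73).
    (b): 68 (contractor's 65 disregarded) < 73 [not met]
  Not every element is met, so the agency fails to carry Stage 2.
The analysis ends at Stage 2; the contractor prevails.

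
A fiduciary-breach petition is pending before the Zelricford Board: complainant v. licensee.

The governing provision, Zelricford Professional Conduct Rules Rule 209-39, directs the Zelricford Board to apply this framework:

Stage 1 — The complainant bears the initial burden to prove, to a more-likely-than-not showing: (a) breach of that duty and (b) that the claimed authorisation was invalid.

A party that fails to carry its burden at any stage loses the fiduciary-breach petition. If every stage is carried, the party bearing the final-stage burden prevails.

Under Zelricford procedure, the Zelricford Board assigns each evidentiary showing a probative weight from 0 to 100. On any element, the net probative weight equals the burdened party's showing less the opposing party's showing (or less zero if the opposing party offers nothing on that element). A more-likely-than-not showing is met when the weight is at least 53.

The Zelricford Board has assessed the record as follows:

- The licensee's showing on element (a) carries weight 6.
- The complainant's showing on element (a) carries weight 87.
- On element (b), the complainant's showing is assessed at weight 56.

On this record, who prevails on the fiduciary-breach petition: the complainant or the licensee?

complainant

At Stage 1 the complainant must meet a more-likely-than-not showing (weight is at least 53): on (a) the weight is 87 less the opposing 6 gives net 81, which does reach 53, so (a) meets the standard; on (b) the weight is 56, which does reach 53, so (b) meets the standard.
  All elements met at the final stage.
Every stage carried; the complainant prevails.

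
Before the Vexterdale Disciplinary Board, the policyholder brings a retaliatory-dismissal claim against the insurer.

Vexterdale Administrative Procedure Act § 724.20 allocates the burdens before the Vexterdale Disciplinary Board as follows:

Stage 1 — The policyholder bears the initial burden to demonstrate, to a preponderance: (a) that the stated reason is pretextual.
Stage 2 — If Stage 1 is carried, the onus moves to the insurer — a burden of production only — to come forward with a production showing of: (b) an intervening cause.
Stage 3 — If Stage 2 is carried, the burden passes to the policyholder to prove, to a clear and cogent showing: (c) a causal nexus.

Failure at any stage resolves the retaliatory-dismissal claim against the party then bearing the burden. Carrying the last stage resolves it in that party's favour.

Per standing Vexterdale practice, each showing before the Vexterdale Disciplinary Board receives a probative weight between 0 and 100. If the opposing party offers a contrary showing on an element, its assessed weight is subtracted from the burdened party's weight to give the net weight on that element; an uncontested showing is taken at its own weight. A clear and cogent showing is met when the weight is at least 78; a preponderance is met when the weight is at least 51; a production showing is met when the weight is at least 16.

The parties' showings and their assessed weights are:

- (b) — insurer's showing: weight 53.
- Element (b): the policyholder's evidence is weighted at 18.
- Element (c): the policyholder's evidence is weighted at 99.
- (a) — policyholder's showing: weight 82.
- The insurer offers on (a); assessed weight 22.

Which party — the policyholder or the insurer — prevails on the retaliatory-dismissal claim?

policyholder

Stage 1 (policyholder, a preponderance, weight is at least 51): (a) net 82−22=60 ≥ 51 — meets.
  Stage 1 carried; the burden shifts to the insurer.
Stage 2 (insurer, a production showing, weight is at least 16): (b) net 53−18=35 ≥ 16 — meets.
  Stage 2 carried; the burden shifts to the policyholder.
Stage 3 (policyholder, a clear and cogent showing, weight is at least 78): (c) 99 ≥ 78 — meets.
  Stage 3 carried; the final stage is satisfied.
All stages carried — the policyholder prevails.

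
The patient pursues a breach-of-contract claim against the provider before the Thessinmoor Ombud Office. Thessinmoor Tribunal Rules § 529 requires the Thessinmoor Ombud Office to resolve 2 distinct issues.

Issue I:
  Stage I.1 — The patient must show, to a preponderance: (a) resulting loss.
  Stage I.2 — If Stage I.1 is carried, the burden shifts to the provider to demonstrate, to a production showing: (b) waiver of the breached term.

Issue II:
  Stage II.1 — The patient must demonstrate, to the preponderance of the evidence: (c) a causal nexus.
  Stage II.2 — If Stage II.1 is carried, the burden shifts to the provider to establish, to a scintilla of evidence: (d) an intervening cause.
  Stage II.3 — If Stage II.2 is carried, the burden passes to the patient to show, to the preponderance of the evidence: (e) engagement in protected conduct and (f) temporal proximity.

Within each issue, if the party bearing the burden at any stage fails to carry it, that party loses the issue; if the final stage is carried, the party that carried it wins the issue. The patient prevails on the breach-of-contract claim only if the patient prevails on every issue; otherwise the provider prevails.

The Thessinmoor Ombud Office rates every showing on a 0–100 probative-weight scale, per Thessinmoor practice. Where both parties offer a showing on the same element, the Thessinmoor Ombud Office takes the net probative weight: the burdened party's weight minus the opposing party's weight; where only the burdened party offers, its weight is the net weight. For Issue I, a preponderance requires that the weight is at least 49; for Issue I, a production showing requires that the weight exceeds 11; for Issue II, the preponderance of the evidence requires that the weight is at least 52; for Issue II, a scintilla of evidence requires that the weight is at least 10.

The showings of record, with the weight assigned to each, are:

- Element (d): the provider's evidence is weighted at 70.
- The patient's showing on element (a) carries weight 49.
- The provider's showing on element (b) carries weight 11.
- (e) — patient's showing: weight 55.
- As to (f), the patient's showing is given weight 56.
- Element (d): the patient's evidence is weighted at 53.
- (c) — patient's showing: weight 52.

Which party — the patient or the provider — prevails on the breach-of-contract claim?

patient

— Issue I —
Stage I.1 (patient, a preponderance, weight is at least 49): (a) 49 ≥ 49 — meets.
  Stage I.1 is satisfied; the onus moves to the provider.
Stage I.2 (provider, a production showing, weight exceeds 11): (b) 11 ≤ 11 — fails.
  The provider does not carry Stage I.2.
So the patient prevails on this issue.
— Issue II —
Stage II.1 — burden on patient; standard: the preponderance of the evidence (weight is at least 52).
    (c): 52 ≥ 52 [met]
  The patient carries Stage II.1; the provider now bears the burden.
Stage II.2 — burden on provider; standard: a scintilla of evidence (weight is at least 10).
    (d): 70 − 53 = 17 ≥ 10 [met]
  Stage II.2 is satisfied; the onus moves to the patient.
Stage II.3 — burden on patient; standard: the preponderance of the evidence (weight is at least 52).
    (e): 55 ≥ 52 [met]
    (f): 56 ≥ 52 [met]
  Stage II.3 carried; the final stage is satisfied.
With every stage satisfied, the patient prevails on this issue.
Per-issue: Issue I → patient; Issue II → patient. The patient must prevail on every issue; overall, the patient prevails.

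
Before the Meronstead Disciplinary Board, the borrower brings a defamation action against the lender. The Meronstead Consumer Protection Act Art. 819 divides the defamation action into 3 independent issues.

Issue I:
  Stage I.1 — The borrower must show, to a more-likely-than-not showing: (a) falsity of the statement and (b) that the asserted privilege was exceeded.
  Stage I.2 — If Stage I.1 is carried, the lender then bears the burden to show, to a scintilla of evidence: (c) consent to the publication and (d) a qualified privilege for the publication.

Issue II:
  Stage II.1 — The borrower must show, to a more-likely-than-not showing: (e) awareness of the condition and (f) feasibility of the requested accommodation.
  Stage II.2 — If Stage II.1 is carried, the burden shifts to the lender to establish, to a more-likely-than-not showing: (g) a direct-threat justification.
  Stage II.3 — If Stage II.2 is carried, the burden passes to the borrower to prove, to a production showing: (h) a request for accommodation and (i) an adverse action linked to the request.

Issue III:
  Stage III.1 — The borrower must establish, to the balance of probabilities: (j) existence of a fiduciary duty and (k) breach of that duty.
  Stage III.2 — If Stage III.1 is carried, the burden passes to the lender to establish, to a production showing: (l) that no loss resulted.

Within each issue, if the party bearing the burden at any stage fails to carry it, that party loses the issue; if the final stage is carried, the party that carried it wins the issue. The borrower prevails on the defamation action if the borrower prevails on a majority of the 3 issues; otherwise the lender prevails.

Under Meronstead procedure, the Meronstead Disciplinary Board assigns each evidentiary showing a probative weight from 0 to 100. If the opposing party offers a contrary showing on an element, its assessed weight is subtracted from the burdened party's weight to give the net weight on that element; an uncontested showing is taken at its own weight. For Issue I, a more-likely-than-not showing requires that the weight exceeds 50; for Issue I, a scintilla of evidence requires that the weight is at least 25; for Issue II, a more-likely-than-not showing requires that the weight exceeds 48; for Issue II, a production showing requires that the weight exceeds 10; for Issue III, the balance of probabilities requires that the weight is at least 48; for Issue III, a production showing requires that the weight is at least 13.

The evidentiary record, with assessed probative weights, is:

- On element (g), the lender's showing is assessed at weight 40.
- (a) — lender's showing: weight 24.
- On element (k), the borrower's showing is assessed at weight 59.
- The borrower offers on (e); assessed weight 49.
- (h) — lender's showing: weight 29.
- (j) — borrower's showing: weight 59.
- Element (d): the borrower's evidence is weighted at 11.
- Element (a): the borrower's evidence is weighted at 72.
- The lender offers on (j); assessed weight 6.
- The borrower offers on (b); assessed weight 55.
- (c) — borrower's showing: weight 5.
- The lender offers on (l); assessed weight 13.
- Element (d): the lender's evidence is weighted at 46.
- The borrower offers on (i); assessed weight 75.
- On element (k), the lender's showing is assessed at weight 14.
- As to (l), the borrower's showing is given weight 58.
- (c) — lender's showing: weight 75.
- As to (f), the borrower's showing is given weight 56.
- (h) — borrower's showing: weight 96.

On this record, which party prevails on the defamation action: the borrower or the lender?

lender

— Issue I —
Stage I.1 — burden on borrower; standard: a more-likely-than-not showing (weight exceeds 50).
    (a): 72 − 24 = 48 ≤ 50 [not met]
    (b): 55 > 50 [met]
  Not every element is met, so the borrower fails to carry Stage I.1.
So the lender prevails on this issue.
— Issue II —
Stage II.1 (borrower, a more-likely-than-not showing, weight exceeds 48): (e) 49 > 48 — meets; (f) 56 > 48 — meets.
  Stage II.1 carried; the burden shifts to the lender.
Stage II.2 (lender, a more-likely-than-not showing, weight exceeds 48): (g) 40 ≤ 48 — fails.
  The lender does not carry Stage II.2.
The analysis ends at Stage II.2; the borrower prevails on this issue.
— Issue III —
Stage III.1 — burden on borrower; standard: the balance of probabilities (weight is at least 48).
    (j): 59 − 6 = 53 ≥ 48 [met]
    (k): 59 − 14 = 45 < 48 [not met]
  The borrower does not carry Stage III.1.
The analysis ends at Stage III.1; the lender prevails on this issue.
Per-issue: Issue I → lender; Issue II → borrower; Issue III → lender. The borrower must prevail on a majority of issues; overall, the lender prevails.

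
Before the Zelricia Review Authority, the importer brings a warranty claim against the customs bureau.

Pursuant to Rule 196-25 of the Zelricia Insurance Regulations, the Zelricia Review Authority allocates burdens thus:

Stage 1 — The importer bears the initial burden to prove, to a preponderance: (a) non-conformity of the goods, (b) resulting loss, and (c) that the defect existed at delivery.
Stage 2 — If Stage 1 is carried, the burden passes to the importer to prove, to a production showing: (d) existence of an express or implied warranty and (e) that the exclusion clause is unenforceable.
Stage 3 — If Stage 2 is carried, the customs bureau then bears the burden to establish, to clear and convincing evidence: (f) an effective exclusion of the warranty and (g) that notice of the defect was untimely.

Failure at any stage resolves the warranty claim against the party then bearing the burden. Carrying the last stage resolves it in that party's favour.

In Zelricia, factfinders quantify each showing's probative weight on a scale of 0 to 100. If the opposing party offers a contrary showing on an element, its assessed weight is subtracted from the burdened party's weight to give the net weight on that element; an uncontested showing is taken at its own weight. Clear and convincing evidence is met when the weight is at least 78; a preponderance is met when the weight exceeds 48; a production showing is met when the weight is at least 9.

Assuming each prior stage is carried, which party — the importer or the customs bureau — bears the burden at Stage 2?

importer

Stage 2's rule assigns the burden to the importer (to a production showing).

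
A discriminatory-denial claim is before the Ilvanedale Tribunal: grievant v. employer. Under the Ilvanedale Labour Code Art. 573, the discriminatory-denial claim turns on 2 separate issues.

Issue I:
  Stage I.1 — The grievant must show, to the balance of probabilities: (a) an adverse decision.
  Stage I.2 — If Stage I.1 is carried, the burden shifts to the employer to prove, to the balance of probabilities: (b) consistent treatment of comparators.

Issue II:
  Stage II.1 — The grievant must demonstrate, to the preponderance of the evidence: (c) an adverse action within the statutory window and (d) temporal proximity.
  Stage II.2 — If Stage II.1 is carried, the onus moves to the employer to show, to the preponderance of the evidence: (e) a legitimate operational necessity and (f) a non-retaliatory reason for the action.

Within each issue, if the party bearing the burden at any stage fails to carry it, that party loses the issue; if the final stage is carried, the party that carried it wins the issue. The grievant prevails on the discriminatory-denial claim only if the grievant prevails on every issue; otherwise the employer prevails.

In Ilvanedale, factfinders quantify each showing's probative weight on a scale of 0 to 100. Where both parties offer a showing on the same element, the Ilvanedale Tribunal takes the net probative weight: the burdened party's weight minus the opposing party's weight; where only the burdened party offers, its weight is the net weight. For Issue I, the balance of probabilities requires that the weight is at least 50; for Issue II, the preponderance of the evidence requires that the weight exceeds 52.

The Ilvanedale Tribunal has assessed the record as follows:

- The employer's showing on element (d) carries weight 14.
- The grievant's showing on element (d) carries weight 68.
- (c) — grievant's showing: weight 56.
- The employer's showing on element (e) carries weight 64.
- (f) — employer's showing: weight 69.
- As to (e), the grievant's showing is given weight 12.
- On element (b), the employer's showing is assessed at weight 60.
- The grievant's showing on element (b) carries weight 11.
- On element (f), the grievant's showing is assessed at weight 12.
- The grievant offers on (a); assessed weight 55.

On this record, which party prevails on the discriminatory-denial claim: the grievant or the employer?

— Issue I —
At Stage I.1 the grievant must meet the balance of probabilities (weight is at least 50): on (a) the weight is 55, ≥ 50, so (a) meets the standard.
  Stage I.1 is satisfied; the onus moves to the employer.
At Stage I.2 the employer must meet the balance of probabilities (weight is at least 50): on (b) the weight is 60 less the opposing 11 gives net 49, < 50, so (b) does not meet the standard.
  The employer does not carry Stage I.2.
The grievant prevails on this issue.
— Issue II —
At Stage II.1 the grievant must meet the preponderance of the evidence (weight exceeds 52): on (c) the weight is 56, > 52, so (c) meets the standard; on (d) the weight is 68 less the opposing 14 gives net 54, > 52, so (d) meets the standard.
  All elements met. The burden passes to the employer.
At Stage II.2 the employer must meet the preponderance of the evidence (weight exceeds 52): on (e) the weight is 64 less the opposing 12 gives net 52, which does not exceed 52, so (e) does not meet the standard; on (f) the weight is 69 less the opposing 12 gives net 57, > 52, so (f) meets the standard.
  Stage II.2 not carried; the employer fails its burden.
The analysis ends at Stage II.2; the grievant prevails on this issue.
Per-issue: Issue I → grievant; Issue II → grievant. The grievant must prevail on every issue; overall, the grievant prevails.

grievant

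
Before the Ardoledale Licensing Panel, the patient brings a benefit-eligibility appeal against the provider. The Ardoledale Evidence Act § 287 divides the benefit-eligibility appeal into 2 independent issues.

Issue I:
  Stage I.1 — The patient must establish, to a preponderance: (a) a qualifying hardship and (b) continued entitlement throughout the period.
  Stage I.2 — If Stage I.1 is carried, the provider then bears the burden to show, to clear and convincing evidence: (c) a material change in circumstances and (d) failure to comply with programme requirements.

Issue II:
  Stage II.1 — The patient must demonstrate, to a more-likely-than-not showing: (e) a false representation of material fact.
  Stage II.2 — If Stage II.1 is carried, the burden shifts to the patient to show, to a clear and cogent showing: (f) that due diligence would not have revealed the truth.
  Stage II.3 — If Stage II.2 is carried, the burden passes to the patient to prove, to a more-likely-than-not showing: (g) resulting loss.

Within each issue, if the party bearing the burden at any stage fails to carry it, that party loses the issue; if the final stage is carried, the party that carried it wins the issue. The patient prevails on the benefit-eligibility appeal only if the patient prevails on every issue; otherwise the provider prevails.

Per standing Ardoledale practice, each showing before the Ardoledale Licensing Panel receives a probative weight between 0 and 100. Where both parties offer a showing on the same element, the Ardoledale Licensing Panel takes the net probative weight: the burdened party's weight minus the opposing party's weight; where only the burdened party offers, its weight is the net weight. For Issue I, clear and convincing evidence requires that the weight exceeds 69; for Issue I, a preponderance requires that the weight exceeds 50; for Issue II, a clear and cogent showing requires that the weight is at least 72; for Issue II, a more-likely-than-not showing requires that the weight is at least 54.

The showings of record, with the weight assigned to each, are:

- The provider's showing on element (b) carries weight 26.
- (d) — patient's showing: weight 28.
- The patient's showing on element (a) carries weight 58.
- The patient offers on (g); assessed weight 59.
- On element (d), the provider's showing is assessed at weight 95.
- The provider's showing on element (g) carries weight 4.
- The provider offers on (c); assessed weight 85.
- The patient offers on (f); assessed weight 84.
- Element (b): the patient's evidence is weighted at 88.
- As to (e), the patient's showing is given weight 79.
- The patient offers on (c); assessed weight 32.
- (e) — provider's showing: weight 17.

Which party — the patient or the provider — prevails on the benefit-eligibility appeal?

— Issue I —
Stage I.1 — burden on patient; standard: a preponderance (weight exceeds 50).
    (a): 58 > 50 [met]
    (b): 88 − 26 = 62 > 50 [met]
  Stage I.1 is satisfied; the onus moves to the provider.
Stage I.2 — burden on provider; standard: clear and convincing evidence (weight exceeds 69).
    (c): 85 − 32 = 53 ≤ 69 [not met]
    (d): 95 − 28 = 67 ≤ 69 [not met]
  Not every element is met, so the provider fails to carry Stage I.2.
The analysis ends at Stage I.2; the patient prevails on this issue.
— Issue II —
Stage II.1 — burden on patient; standard: a more-likely-than-not showing (weight is at least 54).
    (e): 79 − 17 = 62 ≥ 54 [met]
  All elements met. The patient retains the burden for Stage II.2.
Stage II.2 — burden on patient; standard: a clear and cogent showing (weight is at least 72).
    (f): 84 ≥ 72 [met]
  Stage II.2 is satisfied; the patient continues to bear the burden.
Stage II.3 — burden on patient; standard: a more-likely-than-not showing (weight is at least 54).
    (g): 59 − 4 = 55 ≥ 54 [met]
  The patient carries the last stage.
Every stage carried; the patient prevails on this issue.
Per-issue: Issue I → patient; Issue II → patient. The patient must prevail on every issue; overall, the patient prevails.

patient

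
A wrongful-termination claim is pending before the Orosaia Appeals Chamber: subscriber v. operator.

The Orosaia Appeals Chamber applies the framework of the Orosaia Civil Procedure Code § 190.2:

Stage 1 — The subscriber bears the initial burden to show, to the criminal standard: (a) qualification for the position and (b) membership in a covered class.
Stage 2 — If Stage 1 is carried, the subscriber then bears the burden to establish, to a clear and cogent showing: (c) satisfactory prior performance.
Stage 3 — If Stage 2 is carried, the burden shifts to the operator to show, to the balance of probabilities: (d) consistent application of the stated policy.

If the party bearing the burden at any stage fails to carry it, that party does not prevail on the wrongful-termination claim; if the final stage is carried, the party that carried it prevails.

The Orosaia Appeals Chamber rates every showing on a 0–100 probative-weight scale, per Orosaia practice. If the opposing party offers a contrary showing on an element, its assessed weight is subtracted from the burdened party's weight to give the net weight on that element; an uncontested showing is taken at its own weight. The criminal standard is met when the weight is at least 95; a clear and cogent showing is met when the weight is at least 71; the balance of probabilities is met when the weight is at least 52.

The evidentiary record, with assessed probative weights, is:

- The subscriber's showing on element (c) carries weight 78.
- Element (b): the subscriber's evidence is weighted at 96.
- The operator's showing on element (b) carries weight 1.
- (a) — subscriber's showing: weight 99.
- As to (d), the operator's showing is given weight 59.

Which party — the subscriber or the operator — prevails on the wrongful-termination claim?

Stage 1 — burden on subscriber; standard: the criminal standard (weight is at least 95).
    (a): 99 ≥ 95 [met]
    (b): 96 − 1 = 95 ≥ 95 [met]
  Stage 1 carried; the burden remains with the subscriber.
Stage 2 — burden on subscriber; standard: a clear and cogent showing (weight is at least 71).
    (c): 78 ≥ 71 [met]
  Stage 2 carried; the burden shifts to the operator.
Stage 3 — burden on operator; standard: the balance of probabilities (weight is at least 52).
    (d): 59 ≥ 52 [met]
  All elements met at the final stage.
Every stage carried; the operator prevails.

operator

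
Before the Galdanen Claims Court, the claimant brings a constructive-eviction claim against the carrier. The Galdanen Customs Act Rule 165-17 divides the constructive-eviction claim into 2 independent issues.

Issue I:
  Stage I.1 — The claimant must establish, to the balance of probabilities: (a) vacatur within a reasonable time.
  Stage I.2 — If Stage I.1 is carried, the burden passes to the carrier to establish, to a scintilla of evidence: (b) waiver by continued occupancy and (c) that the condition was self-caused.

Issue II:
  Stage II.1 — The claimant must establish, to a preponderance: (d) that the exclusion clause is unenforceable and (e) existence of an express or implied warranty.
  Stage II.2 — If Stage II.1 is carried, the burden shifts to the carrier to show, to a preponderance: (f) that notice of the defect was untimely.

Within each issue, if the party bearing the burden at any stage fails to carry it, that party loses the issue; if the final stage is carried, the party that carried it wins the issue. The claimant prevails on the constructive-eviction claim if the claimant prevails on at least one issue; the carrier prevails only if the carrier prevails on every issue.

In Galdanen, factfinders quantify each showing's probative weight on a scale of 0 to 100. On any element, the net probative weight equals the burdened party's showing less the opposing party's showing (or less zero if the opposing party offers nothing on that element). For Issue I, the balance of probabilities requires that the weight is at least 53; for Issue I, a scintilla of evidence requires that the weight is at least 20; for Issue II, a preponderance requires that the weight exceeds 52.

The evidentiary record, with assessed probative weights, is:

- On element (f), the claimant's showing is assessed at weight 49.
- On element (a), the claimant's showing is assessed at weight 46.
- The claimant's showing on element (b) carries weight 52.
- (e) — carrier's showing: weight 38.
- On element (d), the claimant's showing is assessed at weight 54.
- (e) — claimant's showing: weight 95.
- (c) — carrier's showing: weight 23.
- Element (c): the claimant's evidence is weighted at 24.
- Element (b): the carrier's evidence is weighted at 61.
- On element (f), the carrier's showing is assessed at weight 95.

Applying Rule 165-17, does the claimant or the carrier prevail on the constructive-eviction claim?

— Issue I —
Stage I.1 (claimant, the balance of probabilities, weight is at least 53): (a) 46 < 53 — fails.
  The claimant does not carry Stage I.1.
The carrier prevails on this issue.
— Issue II —
Stage II.1 (claimant, a preponderance, weight exceeds 52): (d) 54 > 52 — meets; (e) net 95−38=57 > 52 — meets.
  Stage II.1 carried; the burden shifts to the carrier.
Stage II.2 (carrier, a preponderance, weight exceeds 52): (f) net 95−49=46 ≤ 52 — fails.
  Stage II.2 not carried; the carrier fails its burden.
The analysis ends at Stage II.2; the claimant prevails on this issue.
Per-issue: Issue I → carrier; Issue II → claimant. The claimant must prevail on at least one issue; overall, the claimant prevails.

claimant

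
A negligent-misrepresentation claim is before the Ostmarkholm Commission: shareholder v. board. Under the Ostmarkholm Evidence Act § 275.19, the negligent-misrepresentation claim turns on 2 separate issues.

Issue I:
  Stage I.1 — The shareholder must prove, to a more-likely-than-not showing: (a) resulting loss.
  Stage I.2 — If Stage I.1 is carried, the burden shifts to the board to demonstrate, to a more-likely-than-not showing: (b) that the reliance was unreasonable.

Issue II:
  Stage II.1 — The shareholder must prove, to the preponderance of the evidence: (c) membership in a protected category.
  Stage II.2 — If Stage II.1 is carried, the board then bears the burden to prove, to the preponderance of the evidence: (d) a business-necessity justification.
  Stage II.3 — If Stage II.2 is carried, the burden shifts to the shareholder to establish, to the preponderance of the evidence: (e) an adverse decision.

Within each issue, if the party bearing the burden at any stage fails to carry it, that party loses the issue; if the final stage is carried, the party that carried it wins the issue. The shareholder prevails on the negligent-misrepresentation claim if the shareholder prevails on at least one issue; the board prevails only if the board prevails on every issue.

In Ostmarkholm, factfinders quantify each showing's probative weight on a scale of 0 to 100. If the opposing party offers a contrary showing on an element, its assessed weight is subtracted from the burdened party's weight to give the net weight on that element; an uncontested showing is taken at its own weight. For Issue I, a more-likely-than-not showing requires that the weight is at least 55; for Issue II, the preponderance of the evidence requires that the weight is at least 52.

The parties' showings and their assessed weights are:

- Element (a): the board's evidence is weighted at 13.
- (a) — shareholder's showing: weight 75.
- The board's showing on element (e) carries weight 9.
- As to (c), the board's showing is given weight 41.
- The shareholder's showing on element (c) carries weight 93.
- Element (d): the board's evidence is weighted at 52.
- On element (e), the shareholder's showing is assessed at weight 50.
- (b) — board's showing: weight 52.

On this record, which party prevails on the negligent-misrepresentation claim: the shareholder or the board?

shareholder

— Issue I —
Stage I.1 — burden on shareholder; standard: a more-likely-than-not showing (weight is at least 55).
    (a): 75 − 13 = 62 ≥ 55 [met]
  Stage I.1 carried; the burden shifts to the board.
Stage I.2 — burden on board; standard: a more-likely-than-not showing (weight is at least 55).
    (b): 52 < 55 [not met]
  Stage I.2 not carried; the board fails its burden.
The shareholder prevails on this issue.
— Issue II —
At Stage II.1 the shareholder must meet the preponderance of the evidence (weight is at least 52): on (c) the weight is 93 less the opposing 41 gives net 52, ≥ 52, so (c) meets the standard.
  All elements met. The burden passes to the board.
At Stage II.2 the board must meet the preponderance of the evidence (weight is at least 52): on (d) the weight is 52, ≥ 52, so (d) meets the standard.
  The board carries Stage II.2; the shareholder now bears the burden.
At Stage II.3 the shareholder must meet the preponderance of the evidence (weight is at least 52): on (e) the weight is 50 less the opposing 9 gives net 41, < 52, so (e) does not meet the standard.
  Stage II.3 not carried; the shareholder fails its burden.
The analysis ends at Stage II.3; the board prevails on this issue.
Per-issue: Issue I → shareholder; Issue II → board. The shareholder must prevail on at least one issue; overall, the shareholder prevails.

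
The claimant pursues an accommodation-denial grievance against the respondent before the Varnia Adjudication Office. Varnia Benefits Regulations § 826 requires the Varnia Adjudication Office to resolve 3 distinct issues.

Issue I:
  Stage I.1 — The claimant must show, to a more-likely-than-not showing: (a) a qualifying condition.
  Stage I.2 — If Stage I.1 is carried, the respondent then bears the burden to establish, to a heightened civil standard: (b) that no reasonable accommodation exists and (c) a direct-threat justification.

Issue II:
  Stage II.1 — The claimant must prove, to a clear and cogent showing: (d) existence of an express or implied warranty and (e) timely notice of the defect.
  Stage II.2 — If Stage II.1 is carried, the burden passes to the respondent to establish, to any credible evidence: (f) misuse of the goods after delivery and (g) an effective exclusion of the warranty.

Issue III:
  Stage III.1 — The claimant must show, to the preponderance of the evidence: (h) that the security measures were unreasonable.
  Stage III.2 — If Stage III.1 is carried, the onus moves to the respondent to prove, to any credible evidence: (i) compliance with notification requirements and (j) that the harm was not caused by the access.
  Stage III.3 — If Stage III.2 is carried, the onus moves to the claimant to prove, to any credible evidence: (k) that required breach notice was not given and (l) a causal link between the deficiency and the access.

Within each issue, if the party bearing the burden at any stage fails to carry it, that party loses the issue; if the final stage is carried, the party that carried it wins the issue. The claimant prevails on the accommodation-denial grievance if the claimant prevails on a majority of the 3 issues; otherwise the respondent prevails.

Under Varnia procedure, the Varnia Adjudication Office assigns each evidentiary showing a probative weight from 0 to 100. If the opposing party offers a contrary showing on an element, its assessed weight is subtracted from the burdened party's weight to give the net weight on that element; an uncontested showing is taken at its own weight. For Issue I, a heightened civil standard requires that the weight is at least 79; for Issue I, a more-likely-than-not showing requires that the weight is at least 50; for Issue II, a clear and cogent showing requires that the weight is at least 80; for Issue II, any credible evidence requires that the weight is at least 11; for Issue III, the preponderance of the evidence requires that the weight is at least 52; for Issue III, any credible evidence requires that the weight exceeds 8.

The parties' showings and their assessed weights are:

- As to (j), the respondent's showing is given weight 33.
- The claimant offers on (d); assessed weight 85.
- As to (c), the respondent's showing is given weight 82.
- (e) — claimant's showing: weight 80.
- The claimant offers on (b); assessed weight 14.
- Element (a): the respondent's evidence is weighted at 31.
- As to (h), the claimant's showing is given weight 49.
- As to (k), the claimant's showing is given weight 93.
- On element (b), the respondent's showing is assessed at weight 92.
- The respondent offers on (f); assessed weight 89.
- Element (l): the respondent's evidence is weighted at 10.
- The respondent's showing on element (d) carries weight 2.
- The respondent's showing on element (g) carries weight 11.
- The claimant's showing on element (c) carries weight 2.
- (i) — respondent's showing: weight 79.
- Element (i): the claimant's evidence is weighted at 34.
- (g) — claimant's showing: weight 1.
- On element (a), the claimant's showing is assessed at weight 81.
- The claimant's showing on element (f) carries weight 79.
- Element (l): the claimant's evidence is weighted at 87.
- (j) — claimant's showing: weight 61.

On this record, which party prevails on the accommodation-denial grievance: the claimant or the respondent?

— Issue I —
At Stage I.1 the claimant must meet a more-likely-than-not showing (weight is at least 50): on (a) the weight is 81 less the opposing 31 gives net 50, which does reach 50, so (a) meets the standard.
  Stage I.1 is satisfied; the onus moves to the respondent.
At Stage I.2 the respondent must meet a heightened civil standard (weight is at least 79): on (b) the weight is 92 less the opposing 14 gives net 78, < 79, so (b) does not meet the standard; on (c) the weight is 82 less the opposing 2 gives net 80, ≥ 79, so (c) meets the standard.
  Stage I.2 not carried; the respondent fails its burden.
The claimant prevails on this issue.
— Issue II —
At Stage II.1 the claimant must meet a clear and cogent showing (weight is at least 80): on (d) the weight is 85 less the opposing 2 gives net 83, which does reach 80, so (d) meets the standard; on (e) the weight is 80, which does reach 80, so (e) meets the standard.
  Stage II.1 is satisfied; the onus moves to the respondent.
At Stage II.2 the respondent must meet any credible evidence (weight is at least 11): on (f) the weight is 89 less the opposing 79 gives net 10, < 11, so (f) does not meet the standard; on (g) the weight is 11 less the opposing 1 gives net 10, which does not reach 11, so (g) does not meet the standard.
  Stage II.2 not carried; the respondent fails its burden.
So the claimant prevails on this issue.
— Issue III —
Stage III.1 (claimant, the preponderance of the evidence, weight is at least 52): (h) 49 < 52 — fails.
  Stage III.1 not carried; the claimant fails its burden.
The analysis ends at Stage III.1; the respondent prevails on this issue.
Per-issue: Issue I → claimant; Issue II → claimant; Issue III → respondent. The claimant must prevail on a majority of issues; overall, the claimant prevails.

claimant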